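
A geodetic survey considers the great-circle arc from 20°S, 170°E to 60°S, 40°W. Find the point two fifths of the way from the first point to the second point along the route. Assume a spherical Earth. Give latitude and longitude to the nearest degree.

≈ 57°S, 173°W

From cos δ = sin φ₁ sin φ₂ + cos φ₁ cos φ₂ cos Δλ, the central angle is δ ≈ 1.682 rad (96.4°).
Interpolate at f = 2/5 with slerp weights a = sin((1−f)δ)/sin δ ≈ 0.852, b = sin(fδ)/sin δ ≈ 0.627.
p = a·p₁ + b·p₂ ≈ (-0.548, -0.063, -0.834); φ = arcsin(p_z) ≈ -56.53°, λ = atan2(p_y, p_x) ≈ -173.49°.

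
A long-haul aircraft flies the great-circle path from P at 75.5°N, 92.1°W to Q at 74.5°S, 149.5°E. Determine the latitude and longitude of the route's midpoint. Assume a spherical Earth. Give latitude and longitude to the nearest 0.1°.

≈ 1.0°N, 154.4°W

Write both endpoints as unit vectors p₁, p₂ with components (cos φ cos λ, cos φ sin λ, sin φ).
The central angle between the endpoints is δ = arccos(p₁·p₂) ≈ 2.875 rad (164.7°).
Interpolate at f = 1/2 with slerp weights a = sin((1−f)δ)/sin δ ≈ 3.767, b = sin(fδ)/sin δ ≈ 3.767.
p = a·p₁ + b·p₂ ≈ (-0.902, -0.432, 0.017); φ = arcsin(p_z) ≈ 0.97°, λ = atan2(p_y, p_x) ≈ -154.43°.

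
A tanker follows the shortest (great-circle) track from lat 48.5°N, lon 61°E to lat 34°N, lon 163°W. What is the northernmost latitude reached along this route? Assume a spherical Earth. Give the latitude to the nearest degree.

The great circle lies in the plane with unit normal n̂ = (p₁ × p₂)/|p₁ × p₂|.
Here n̂_z ≈ +0.382; the vertex latitude is φ_max = arccos|n̂_z| ≈ 67.6°.
Check via Clairaut: cos φ_max = |cos φ₁| · sin C = cos(48.5°)·sin(35.2°) ≈ 0.382, again giving ≈ 67.6°.

≈ 68°N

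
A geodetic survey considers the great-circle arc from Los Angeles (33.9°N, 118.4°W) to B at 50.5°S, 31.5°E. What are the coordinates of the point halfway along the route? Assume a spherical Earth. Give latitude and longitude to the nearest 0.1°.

From cos δ = sin φ₁ sin φ₂ + cos φ₁ cos φ₂ cos Δλ, the central angle is δ ≈ 2.662 rad (152.5°).
Interpolate at f = 1/2 with slerp weights a = sin((1−f)δ)/sin δ ≈ 2.105, b = sin(fδ)/sin δ ≈ 2.105.
p = a·p₁ + b·p₂ ≈ (0.311, -0.837, -0.450); φ = arcsin(p_z) ≈ -26.75°, λ = atan2(p_y, p_x) ≈ -69.65°.

≈ 26.8°S, 69.6°W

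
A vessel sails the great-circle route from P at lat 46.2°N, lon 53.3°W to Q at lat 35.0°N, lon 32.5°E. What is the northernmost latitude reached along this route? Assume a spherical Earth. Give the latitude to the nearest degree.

The great circle lies in the plane with unit normal n̂ = (p₁ × p₂)/|p₁ × p₂|.
Here n̂_z ≈ +0.635; the vertex latitude is φ_max = arccos|n̂_z| ≈ 50.6°.
Check via Clairaut: cos φ_max = |cos φ₁| · sin C = cos(46.2°)·sin(66.6°) ≈ 0.635, again giving ≈ 50.6°.

≈ 51°N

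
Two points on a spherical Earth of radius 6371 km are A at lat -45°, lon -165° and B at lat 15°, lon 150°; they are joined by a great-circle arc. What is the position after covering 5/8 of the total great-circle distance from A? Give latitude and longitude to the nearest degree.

≈ lat -8°, lon 164°

Convert each endpoint to a unit vector on the sphere (x = cos φ cos λ, y = cos φ sin λ, z = sin φ).
The central angle between the endpoints is δ = arccos(p₁·p₂) ≈ 1.266 rad (72.5°).
Interpolate at f = 5/8 with slerp weights a = sin((1−f)δ)/sin δ ≈ 0.479, b = sin(fδ)/sin δ ≈ 0.746.
p = a·p₁ + b·p₂ ≈ (-0.951, 0.272, -0.146); φ = arcsin(p_z) ≈ -8.39°, λ = atan2(p_y, p_x) ≈ 164.02°.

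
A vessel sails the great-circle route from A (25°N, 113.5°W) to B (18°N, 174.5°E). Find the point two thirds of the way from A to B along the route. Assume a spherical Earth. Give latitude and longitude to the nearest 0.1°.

≈ (24.2°N, 162.6°W)

Convert each endpoint to a unit vector on the sphere (x = cos φ cos λ, y = cos φ sin λ, z = sin φ).
The central angle between the endpoints is δ = arccos(p₁·p₂) ≈ 1.163 rad (66.6°).
Interpolate at f = 2/3 with slerp weights a = sin((1−f)δ)/sin δ ≈ 0.412, b = sin(fδ)/sin δ ≈ 0.762.
p = a·p₁ + b·p₂ ≈ (-0.871, -0.273, 0.410); φ = arcsin(p_z) ≈ 24.18°, λ = atan2(p_y, p_x) ≈ -162.61°.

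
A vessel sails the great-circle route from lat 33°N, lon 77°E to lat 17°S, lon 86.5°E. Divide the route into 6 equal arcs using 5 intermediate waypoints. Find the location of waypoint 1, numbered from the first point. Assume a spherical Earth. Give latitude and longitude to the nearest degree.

Write both endpoints as unit vectors p₁, p₂ with components (cos φ cos λ, cos φ sin λ, sin φ).
The central angle between the endpoints is δ = arccos(p₁·p₂) ≈ 0.887 rad (50.8°).
Interpolate at f = 1/6 with slerp weights a = sin((1−f)δ)/sin δ ≈ 0.869, b = sin(fδ)/sin δ ≈ 0.190.
p = a·p₁ + b·p₂ ≈ (0.175, 0.892, 0.418); φ = arcsin(p_z) ≈ 24.69°, λ = atan2(p_y, p_x) ≈ 78.89°.

≈ lat 25°N, lon 79°E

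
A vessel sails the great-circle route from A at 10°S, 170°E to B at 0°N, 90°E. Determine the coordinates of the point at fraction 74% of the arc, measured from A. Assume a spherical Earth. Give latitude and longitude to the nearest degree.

Convert each endpoint to a unit vector on the sphere (x = cos φ cos λ, y = cos φ sin λ, z = sin φ).
The central angle between the endpoints is δ = arccos(p₁·p₂) ≈ 1.399 rad (80.2°).
Interpolate at f = 0.74 with slerp weights a = sin((1−f)δ)/sin δ ≈ 0.361, b = sin(fδ)/sin δ ≈ 0.873.
p = a·p₁ + b·p₂ ≈ (-0.350, 0.935, -0.063); φ = arcsin(p_z) ≈ -3.59°, λ = atan2(p_y, p_x) ≈ 110.54°.

≈ 4°S, 111°E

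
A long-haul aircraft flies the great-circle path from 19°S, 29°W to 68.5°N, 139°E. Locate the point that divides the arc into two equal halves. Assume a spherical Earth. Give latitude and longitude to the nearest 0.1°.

Convert each endpoint to a unit vector on the sphere (x = cos φ cos λ, y = cos φ sin λ, z = sin φ).
The central angle between the endpoints is δ = arccos(p₁·p₂) ≈ 2.268 rad (129.9°).
Interpolate at f = 1/2 with slerp weights a = sin((1−f)δ)/sin δ ≈ 1.182, b = sin(fδ)/sin δ ≈ 1.182.
p = a·p₁ + b·p₂ ≈ (0.650, -0.258, 0.715); φ = arcsin(p_z) ≈ 45.62°, λ = atan2(p_y, p_x) ≈ -21.60°.

≈ 45.6°N, 21.6°W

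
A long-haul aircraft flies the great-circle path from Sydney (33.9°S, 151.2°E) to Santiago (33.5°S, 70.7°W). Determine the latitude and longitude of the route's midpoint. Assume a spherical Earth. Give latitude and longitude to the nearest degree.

≈ 62°S, 139°W

Convert each endpoint to a unit vector on the sphere (x = cos φ cos λ, y = cos φ sin λ, z = sin φ).
The central angle between the endpoints is δ = arccos(p₁·p₂) ≈ 1.780 rad (102.0°).
Interpolate at f = 1/2 with slerp weights a = sin((1−f)δ)/sin δ ≈ 0.794, b = sin(fδ)/sin δ ≈ 0.794.
p = a·p₁ + b·p₂ ≈ (-0.359, -0.307, -0.881); φ = arcsin(p_z) ≈ -61.80°, λ = atan2(p_y, p_x) ≈ -139.40°.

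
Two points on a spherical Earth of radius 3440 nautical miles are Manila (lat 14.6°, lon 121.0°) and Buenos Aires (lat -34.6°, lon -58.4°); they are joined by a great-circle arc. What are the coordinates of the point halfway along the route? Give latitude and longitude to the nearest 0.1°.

Write both endpoints as unit vectors p₁, p₂ with components (cos φ cos λ, cos φ sin λ, sin φ).
The central angle between the endpoints is δ = arccos(p₁·p₂) ≈ 2.792 rad (160.0°).
Interpolate at f = 1/2 with slerp weights a = sin((1−f)δ)/sin δ ≈ 2.878, b = sin(fδ)/sin δ ≈ 2.878.
p = a·p₁ + b·p₂ ≈ (-0.193, 0.370, -0.909); φ = arcsin(p_z) ≈ -65.35°, λ = atan2(p_y, p_x) ≈ 117.59°.

≈ lat -65.4°, lon 117.6°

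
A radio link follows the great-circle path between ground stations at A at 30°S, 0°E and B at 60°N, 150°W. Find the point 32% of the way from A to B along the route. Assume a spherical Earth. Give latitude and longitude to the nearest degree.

≈ 13°N, 18°W

Convert each endpoint to a unit vector on the sphere (x = cos φ cos λ, y = cos φ sin λ, z = sin φ).
The central angle between the endpoints is δ = arccos(p₁·p₂) ≈ 2.512 rad (143.9°).
Interpolate at f = 0.32 with slerp weights a = sin((1−f)δ)/sin δ ≈ 1.681, b = sin(fδ)/sin δ ≈ 1.222.
p = a·p₁ + b·p₂ ≈ (0.927, -0.305, 0.218); φ = arcsin(p_z) ≈ 12.56°, λ = atan2(p_y, p_x) ≈ -18.24°.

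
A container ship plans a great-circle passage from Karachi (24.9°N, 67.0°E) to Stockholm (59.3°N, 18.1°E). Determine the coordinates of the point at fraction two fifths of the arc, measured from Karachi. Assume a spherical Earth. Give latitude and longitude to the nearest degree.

≈ 41°N, 54°E

From cos δ = sin φ₁ sin φ₂ + cos φ₁ cos φ₂ cos Δλ, the central angle is δ ≈ 0.841 rad (48.2°).
Interpolate at f = 2/5 with slerp weights a = sin((1−f)δ)/sin δ ≈ 0.649, b = sin(fδ)/sin δ ≈ 0.443.
p = a·p₁ + b·p₂ ≈ (0.445, 0.612, 0.654); φ = arcsin(p_z) ≈ 40.84°, λ = atan2(p_y, p_x) ≈ 53.98°.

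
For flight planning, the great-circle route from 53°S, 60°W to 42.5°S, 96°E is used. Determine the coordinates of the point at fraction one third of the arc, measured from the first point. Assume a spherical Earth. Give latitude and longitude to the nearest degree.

≈ 77°S, 23°W

Convert each endpoint to a unit vector on the sphere (x = cos φ cos λ, y = cos φ sin λ, z = sin φ).
The central angle between the endpoints is δ = arccos(p₁·p₂) ≈ 1.436 rad (82.3°).
Interpolate at f = 1/3 with slerp weights a = sin((1−f)δ)/sin δ ≈ 0.825, b = sin(fδ)/sin δ ≈ 0.465.
p = a·p₁ + b·p₂ ≈ (0.212, -0.089, -0.973); φ = arcsin(p_z) ≈ -76.68°, λ = atan2(p_y, p_x) ≈ -22.78°.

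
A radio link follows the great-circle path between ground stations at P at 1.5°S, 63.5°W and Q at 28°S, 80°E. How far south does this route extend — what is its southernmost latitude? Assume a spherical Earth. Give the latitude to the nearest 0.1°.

The great circle lies in the plane with unit normal n̂ = (p₁ × p₂)/|p₁ × p₂|.
Here n̂_z ≈ +0.732; the vertex latitude is φ_max = arccos|n̂_z| ≈ 42.9°.

≈ 42.9°S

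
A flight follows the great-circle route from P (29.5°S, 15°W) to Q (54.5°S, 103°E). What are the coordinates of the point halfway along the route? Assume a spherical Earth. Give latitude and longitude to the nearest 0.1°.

Write both endpoints as unit vectors p₁, p₂ with components (cos φ cos λ, cos φ sin λ, sin φ).
The central angle between the endpoints is δ = arccos(p₁·p₂) ≈ 1.406 rad (80.6°).
Interpolate at f = 1/2 with slerp weights a = sin((1−f)δ)/sin δ ≈ 0.656, b = sin(fδ)/sin δ ≈ 0.656.
p = a·p₁ + b·p₂ ≈ (0.465, 0.223, -0.856); φ = arcsin(p_z) ≈ -58.92°, λ = atan2(p_y, p_x) ≈ 25.62°.

≈ (58.9°S, 25.6°E)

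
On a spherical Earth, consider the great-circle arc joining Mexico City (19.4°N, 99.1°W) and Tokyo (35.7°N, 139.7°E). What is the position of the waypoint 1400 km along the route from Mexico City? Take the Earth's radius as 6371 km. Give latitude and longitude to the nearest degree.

Convert each endpoint to a unit vector on the sphere (x = cos φ cos λ, y = cos φ sin λ, z = sin φ).
The central angle between the endpoints is δ = arccos(p₁·p₂) ≈ 1.775 rad (101.7°). The total great-circle distance is δ·R ≈ 1.775 × 6371 ≈ 11310 km, so the target fraction is f = 1400/11310 ≈ 0.124.
Interpolate at f ≈ 0.124 with slerp weights a = sin((1−f)δ)/sin δ ≈ 1.021, b = sin(fδ)/sin δ ≈ 0.223.
p = a·p₁ + b·p₂ ≈ (-0.290, -0.834, 0.469); φ = arcsin(p_z) ≈ 27.98°, λ = atan2(p_y, p_x) ≈ -109.18°.

≈ (28°N, 109°W)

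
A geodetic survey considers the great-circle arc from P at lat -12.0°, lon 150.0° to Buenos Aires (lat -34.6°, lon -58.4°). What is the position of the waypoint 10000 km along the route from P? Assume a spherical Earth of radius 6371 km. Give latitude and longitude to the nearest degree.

≈ lat -59°, lon -100°

Write both endpoints as unit vectors p₁, p₂ with components (cos φ cos λ, cos φ sin λ, sin φ).
The central angle between the endpoints is δ = arccos(p₁·p₂) ≈ 2.202 rad (126.2°). The total great-circle distance is δ·R ≈ 2.202 × 6371 ≈ 14029 km, so the target fraction is f = 10000/14029 ≈ 0.713.
Interpolate at f ≈ 0.713 with slerp weights a = sin((1−f)δ)/sin δ ≈ 0.732, b = sin(fδ)/sin δ ≈ 1.239.
p = a·p₁ + b·p₂ ≈ (-0.086, -0.510, -0.856); φ = arcsin(p_z) ≈ -58.83°, λ = atan2(p_y, p_x) ≈ -99.57°.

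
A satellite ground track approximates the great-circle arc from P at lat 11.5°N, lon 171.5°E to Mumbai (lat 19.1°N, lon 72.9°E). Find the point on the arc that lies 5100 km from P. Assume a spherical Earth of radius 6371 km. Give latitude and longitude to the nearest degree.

Write both endpoints as unit vectors p₁, p₂ with components (cos φ cos λ, cos φ sin λ, sin φ).
The central angle between the endpoints is δ = arccos(p₁·p₂) ≈ 1.644 rad (94.2°). The total great-circle distance is δ·R ≈ 1.644 × 6371 ≈ 10475 km, so the target fraction is f = 5100/10475 ≈ 0.487.
Interpolate at f ≈ 0.487 with slerp weights a = sin((1−f)δ)/sin δ ≈ 0.749, b = sin(fδ)/sin δ ≈ 0.720.
p = a·p₁ + b·p₂ ≈ (-0.526, 0.758, 0.385); φ = arcsin(p_z) ≈ 22.63°, λ = atan2(p_y, p_x) ≈ 124.74°.

≈ lat 23°N, lon 125°E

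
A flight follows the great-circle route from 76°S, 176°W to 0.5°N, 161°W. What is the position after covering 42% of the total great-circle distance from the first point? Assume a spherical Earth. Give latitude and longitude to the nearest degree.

≈ 44°S, 165°W

From cos δ = sin φ₁ sin φ₂ + cos φ₁ cos φ₂ cos Δλ, the central angle is δ ≈ 1.344 rad (77.0°).
Interpolate at f = 0.42 with slerp weights a = sin((1−f)δ)/sin δ ≈ 0.721, b = sin(fδ)/sin δ ≈ 0.549.
p = a·p₁ + b·p₂ ≈ (-0.693, -0.191, -0.695); φ = arcsin(p_z) ≈ -44.04°, λ = atan2(p_y, p_x) ≈ -164.60°.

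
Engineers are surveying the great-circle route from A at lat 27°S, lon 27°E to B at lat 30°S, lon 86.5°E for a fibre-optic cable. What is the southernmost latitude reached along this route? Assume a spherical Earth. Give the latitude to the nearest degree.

≈ 32°S

The great circle lies in the plane with unit normal n̂ = (p₁ × p₂)/|p₁ × p₂|.
Here n̂_z ≈ +0.846; the vertex latitude is φ_max = arccos|n̂_z| ≈ 32.2°.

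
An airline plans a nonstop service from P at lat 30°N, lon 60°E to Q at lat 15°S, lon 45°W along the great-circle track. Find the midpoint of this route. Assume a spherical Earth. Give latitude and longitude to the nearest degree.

≈ lat 12°N, lon 3°E

Convert each endpoint to a unit vector on the sphere (x = cos φ cos λ, y = cos φ sin λ, z = sin φ).
The central angle between the endpoints is δ = arccos(p₁·p₂) ≈ 1.924 rad (110.2°).
Interpolate at f = 1/2 with slerp weights a = sin((1−f)δ)/sin δ ≈ 0.874, b = sin(fδ)/sin δ ≈ 0.874.
p = a·p₁ + b·p₂ ≈ (0.976, 0.059, 0.211); φ = arcsin(p_z) ≈ 12.17°, λ = atan2(p_y, p_x) ≈ 3.43°.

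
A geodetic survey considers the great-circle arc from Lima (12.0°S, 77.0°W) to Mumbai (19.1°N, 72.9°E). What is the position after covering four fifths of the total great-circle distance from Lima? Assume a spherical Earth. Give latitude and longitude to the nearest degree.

≈ 21°N, 41°E

Convert each endpoint to a unit vector on the sphere (x = cos φ cos λ, y = cos φ sin λ, z = sin φ).
The central angle between the endpoints is δ = arccos(p₁·p₂) ≈ 2.621 rad (150.2°).
Interpolate at f = 4/5 with slerp weights a = sin((1−f)δ)/sin δ ≈ 1.007, b = sin(fδ)/sin δ ≈ 1.739.
p = a·p₁ + b·p₂ ≈ (0.705, 0.611, 0.360); φ = arcsin(p_z) ≈ 21.09°, λ = atan2(p_y, p_x) ≈ 40.93°.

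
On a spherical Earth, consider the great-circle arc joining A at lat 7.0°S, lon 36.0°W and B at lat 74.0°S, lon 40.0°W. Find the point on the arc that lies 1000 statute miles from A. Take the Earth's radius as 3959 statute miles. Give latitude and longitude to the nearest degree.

≈ lat 21°S, lon 36°W

The haversine formula gives a central angle δ ≈ 1.170 rad (67.0°) between the endpoints. The total great-circle distance is δ·R ≈ 1.170 × 3959 ≈ 4632 mi, so the target fraction is f = 1000/4632 ≈ 0.216.
Interpolate at f ≈ 0.216 with slerp weights a = sin((1−f)δ)/sin δ ≈ 0.862, b = sin(fδ)/sin δ ≈ 0.271.
p = a·p₁ + b·p₂ ≈ (0.750, -0.551, -0.366); φ = arcsin(p_z) ≈ -21.47°, λ = atan2(p_y, p_x) ≈ -36.32°.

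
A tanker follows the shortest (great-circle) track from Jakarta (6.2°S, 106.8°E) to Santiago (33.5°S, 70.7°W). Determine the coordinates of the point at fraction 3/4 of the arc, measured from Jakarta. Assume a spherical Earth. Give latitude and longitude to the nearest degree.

≈ 68°S, 65°W

Convert each endpoint to a unit vector on the sphere (x = cos φ cos λ, y = cos φ sin λ, z = sin φ).
The central angle between the endpoints is δ = arccos(p₁·p₂) ≈ 2.447 rad (140.2°).
Interpolate at f = 3/4 with slerp weights a = sin((1−f)δ)/sin δ ≈ 0.898, b = sin(fδ)/sin δ ≈ 1.509.
p = a·p₁ + b·p₂ ≈ (0.158, -0.333, -0.930); φ = arcsin(p_z) ≈ -68.39°, λ = atan2(p_y, p_x) ≈ -64.63°.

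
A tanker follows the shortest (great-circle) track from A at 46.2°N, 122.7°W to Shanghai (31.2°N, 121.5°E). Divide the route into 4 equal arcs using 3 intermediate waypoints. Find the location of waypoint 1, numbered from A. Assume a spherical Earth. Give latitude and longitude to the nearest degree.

≈ 56°N, 152°W

Write both endpoints as unit vectors p₁, p₂ with components (cos φ cos λ, cos φ sin λ, sin φ).
The central angle between the endpoints is δ = arccos(p₁·p₂) ≈ 1.454 rad (83.3°).
Interpolate at f = 1/4 with slerp weights a = sin((1−f)δ)/sin δ ≈ 0.893, b = sin(fδ)/sin δ ≈ 0.358.
p = a·p₁ + b·p₂ ≈ (-0.494, -0.259, 0.830); φ = arcsin(p_z) ≈ 56.10°, λ = atan2(p_y, p_x) ≈ -152.33°.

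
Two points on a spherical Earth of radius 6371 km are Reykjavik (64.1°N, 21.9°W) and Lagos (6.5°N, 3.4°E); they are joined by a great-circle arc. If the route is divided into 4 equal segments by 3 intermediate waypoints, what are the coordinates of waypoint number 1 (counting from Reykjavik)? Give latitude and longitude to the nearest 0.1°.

≈ 50.3°N, 10.4°W

From cos δ = sin φ₁ sin φ₂ + cos φ₁ cos φ₂ cos Δλ, the central angle is δ ≈ 1.054 rad (60.4°).
Interpolate at f = 1/4 with slerp weights a = sin((1−f)δ)/sin δ ≈ 0.817, b = sin(fδ)/sin δ ≈ 0.300.
p = a·p₁ + b·p₂ ≈ (0.628, -0.116, 0.769); φ = arcsin(p_z) ≈ 50.29°, λ = atan2(p_y, p_x) ≈ -10.42°.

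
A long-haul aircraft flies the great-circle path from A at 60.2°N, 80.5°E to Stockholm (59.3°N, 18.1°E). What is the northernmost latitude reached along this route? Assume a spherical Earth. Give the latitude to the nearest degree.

≈ 64°N

The great circle lies in the plane with unit normal n̂ = (p₁ × p₂)/|p₁ × p₂|.
Here n̂_z ≈ -0.446; the vertex latitude is φ_max = arccos|n̂_z| ≈ 63.5°.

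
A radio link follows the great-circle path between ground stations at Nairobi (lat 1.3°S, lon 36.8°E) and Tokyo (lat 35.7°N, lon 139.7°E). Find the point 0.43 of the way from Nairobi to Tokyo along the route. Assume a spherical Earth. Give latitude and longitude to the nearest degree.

From cos δ = sin φ₁ sin φ₂ + cos φ₁ cos φ₂ cos Δλ, the central angle is δ ≈ 1.767 rad (101.2°).
Interpolate at f = 0.43 with slerp weights a = sin((1−f)δ)/sin δ ≈ 0.862, b = sin(fδ)/sin δ ≈ 0.702.
p = a·p₁ + b·p₂ ≈ (0.255, 0.885, 0.390); φ = arcsin(p_z) ≈ 22.96°, λ = atan2(p_y, p_x) ≈ 73.92°.

≈ lat 23°N, lon 74°E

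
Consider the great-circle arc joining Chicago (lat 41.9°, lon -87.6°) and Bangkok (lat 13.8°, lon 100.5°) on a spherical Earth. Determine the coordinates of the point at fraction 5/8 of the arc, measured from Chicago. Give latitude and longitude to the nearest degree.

The haversine formula gives a central angle δ ≈ 2.161 rad (123.8°) between the endpoints.
Interpolate at f = 5/8 with slerp weights a = sin((1−f)δ)/sin δ ≈ 0.872, b = sin(fδ)/sin δ ≈ 1.174.
p = a·p₁ + b·p₂ ≈ (-0.181, 0.473, 0.862); φ = arcsin(p_z) ≈ 59.58°, λ = atan2(p_y, p_x) ≈ 110.90°.

≈ lat 60°, lon 111°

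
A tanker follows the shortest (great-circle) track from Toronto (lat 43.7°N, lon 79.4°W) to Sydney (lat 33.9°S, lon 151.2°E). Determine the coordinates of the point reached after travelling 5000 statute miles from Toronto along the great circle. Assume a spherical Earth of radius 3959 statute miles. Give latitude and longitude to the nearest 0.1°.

Write both endpoints as unit vectors p₁, p₂ with components (cos φ cos λ, cos φ sin λ, sin φ).
The central angle between the endpoints is δ = arccos(p₁·p₂) ≈ 2.444 rad (140.0°). The total great-circle distance is δ·R ≈ 2.444 × 3959 ≈ 9675 mi, so the target fraction is f = 5000/9675 ≈ 0.517.
Interpolate at f ≈ 0.517 with slerp weights a = sin((1−f)δ)/sin δ ≈ 1.439, b = sin(fδ)/sin δ ≈ 1.483.
p = a·p₁ + b·p₂ ≈ (-0.887, -0.430, 0.167); φ = arcsin(p_z) ≈ 9.63°, λ = atan2(p_y, p_x) ≈ -154.15°.

≈ lat 9.6°N, lon 154.2°W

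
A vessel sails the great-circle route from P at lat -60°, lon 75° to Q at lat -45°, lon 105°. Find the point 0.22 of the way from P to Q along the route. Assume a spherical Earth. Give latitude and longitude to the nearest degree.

The haversine formula gives a central angle δ ≈ 0.406 rad (23.3°) between the endpoints.
Interpolate at f = 0.22 with slerp weights a = sin((1−f)δ)/sin δ ≈ 0.789, b = sin(fδ)/sin δ ≈ 0.226.
p = a·p₁ + b·p₂ ≈ (0.061, 0.535, -0.843); φ = arcsin(p_z) ≈ -57.42°, λ = atan2(p_y, p_x) ≈ 83.53°.

≈ lat -57°, lon 84°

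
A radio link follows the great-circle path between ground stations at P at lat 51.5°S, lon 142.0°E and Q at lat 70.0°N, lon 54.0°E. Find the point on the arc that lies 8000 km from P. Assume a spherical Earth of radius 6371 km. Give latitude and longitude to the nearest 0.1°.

Write both endpoints as unit vectors p₁, p₂ with components (cos φ cos λ, cos φ sin λ, sin φ).
The central angle between the endpoints is δ = arccos(p₁·p₂) ≈ 2.386 rad (136.7°). The total great-circle distance is δ·R ≈ 2.386 × 6371 ≈ 15202 km, so the target fraction is f = 8000/15202 ≈ 0.526.
Interpolate at f ≈ 0.526 with slerp weights a = sin((1−f)δ)/sin δ ≈ 1.319, b = sin(fδ)/sin δ ≈ 1.387.
p = a·p₁ + b·p₂ ≈ (-0.368, 0.889, 0.271); φ = arcsin(p_z) ≈ 15.69°, λ = atan2(p_y, p_x) ≈ 112.50°.

≈ lat 15.7°N, lon 112.5°E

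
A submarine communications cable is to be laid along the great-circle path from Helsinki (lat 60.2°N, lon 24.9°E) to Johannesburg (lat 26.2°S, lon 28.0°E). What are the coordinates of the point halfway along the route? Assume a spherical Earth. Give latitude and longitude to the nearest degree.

≈ lat 17°N, lon 27°E

Write both endpoints as unit vectors p₁, p₂ with components (cos φ cos λ, cos φ sin λ, sin φ).
The central angle between the endpoints is δ = arccos(p₁·p₂) ≈ 1.509 rad (86.4°).
Interpolate at f = 1/2 with slerp weights a = sin((1−f)δ)/sin δ ≈ 0.686, b = sin(fδ)/sin δ ≈ 0.686.
p = a·p₁ + b·p₂ ≈ (0.853, 0.433, 0.292); φ = arcsin(p_z) ≈ 17.01°, λ = atan2(p_y, p_x) ≈ 26.90°.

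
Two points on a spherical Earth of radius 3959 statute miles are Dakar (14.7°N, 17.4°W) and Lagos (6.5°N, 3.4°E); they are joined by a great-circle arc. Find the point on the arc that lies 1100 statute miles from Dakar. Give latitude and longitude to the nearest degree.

≈ (9°N, 2°W)

Write both endpoints as unit vectors p₁, p₂ with components (cos φ cos λ, cos φ sin λ, sin φ).
The central angle between the endpoints is δ = arccos(p₁·p₂) ≈ 0.384 rad (22.0°). The total great-circle distance is δ·R ≈ 0.384 × 3959 ≈ 1521 mi, so the target fraction is f = 1100/1521 ≈ 0.723.
Interpolate at f ≈ 0.723 with slerp weights a = sin((1−f)δ)/sin δ ≈ 0.283, b = sin(fδ)/sin δ ≈ 0.732.
p = a·p₁ + b·p₂ ≈ (0.987, -0.039, 0.155); φ = arcsin(p_z) ≈ 8.90°, λ = atan2(p_y, p_x) ≈ -2.25°.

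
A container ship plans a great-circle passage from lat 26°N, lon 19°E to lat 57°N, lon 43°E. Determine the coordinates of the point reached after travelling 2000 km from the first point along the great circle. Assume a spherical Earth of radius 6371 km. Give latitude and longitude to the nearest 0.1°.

Convert each endpoint to a unit vector on the sphere (x = cos φ cos λ, y = cos φ sin λ, z = sin φ).
The central angle between the endpoints is δ = arccos(p₁·p₂) ≈ 0.618 rad (35.4°). The total great-circle distance is δ·R ≈ 0.618 × 6371 ≈ 3939 km, so the target fraction is f = 2000/3939 ≈ 0.508.
Interpolate at f ≈ 0.508 with slerp weights a = sin((1−f)δ)/sin δ ≈ 0.517, b = sin(fδ)/sin δ ≈ 0.533.
p = a·p₁ + b·p₂ ≈ (0.652, 0.349, 0.673); φ = arcsin(p_z) ≈ 42.33°, λ = atan2(p_y, p_x) ≈ 28.19°.

≈ lat 42.3°N, lon 28.2°E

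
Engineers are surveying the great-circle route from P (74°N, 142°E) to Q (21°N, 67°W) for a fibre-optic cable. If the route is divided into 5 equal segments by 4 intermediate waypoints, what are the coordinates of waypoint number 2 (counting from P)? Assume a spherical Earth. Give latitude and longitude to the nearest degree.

≈ (70°N, 84°W)

Convert each endpoint to a unit vector on the sphere (x = cos φ cos λ, y = cos φ sin λ, z = sin φ).
The central angle between the endpoints is δ = arccos(p₁·p₂) ≈ 1.451 rad (83.1°).
Interpolate at f = 2/5 with slerp weights a = sin((1−f)δ)/sin δ ≈ 0.770, b = sin(fδ)/sin δ ≈ 0.552.
p = a·p₁ + b·p₂ ≈ (0.034, -0.344, 0.938); φ = arcsin(p_z) ≈ 69.78°, λ = atan2(p_y, p_x) ≈ -84.33°.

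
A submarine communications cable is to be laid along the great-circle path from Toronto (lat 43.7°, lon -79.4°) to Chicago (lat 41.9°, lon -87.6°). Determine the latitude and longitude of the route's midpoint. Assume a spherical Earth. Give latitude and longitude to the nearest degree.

From cos δ = sin φ₁ sin φ₂ + cos φ₁ cos φ₂ cos Δλ, the central angle is δ ≈ 0.110 rad (6.3°).
Interpolate at f = 1/2 with slerp weights a = sin((1−f)δ)/sin δ ≈ 0.501, b = sin(fδ)/sin δ ≈ 0.501.
p = a·p₁ + b·p₂ ≈ (0.082, -0.728, 0.680); φ = arcsin(p_z) ≈ 42.87°, λ = atan2(p_y, p_x) ≈ -83.56°.

≈ lat 43°, lon -84°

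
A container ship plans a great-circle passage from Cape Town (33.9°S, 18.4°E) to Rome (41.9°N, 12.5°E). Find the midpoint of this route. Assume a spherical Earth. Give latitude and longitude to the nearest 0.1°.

Convert each endpoint to a unit vector on the sphere (x = cos φ cos λ, y = cos φ sin λ, z = sin φ).
The central angle between the endpoints is δ = arccos(p₁·p₂) ≈ 1.326 rad (76.0°).
Interpolate at f = 1/2 with slerp weights a = sin((1−f)δ)/sin δ ≈ 0.634, b = sin(fδ)/sin δ ≈ 0.634.
p = a·p₁ + b·p₂ ≈ (0.961, 0.268, 0.070); φ = arcsin(p_z) ≈ 4.01°, λ = atan2(p_y, p_x) ≈ 15.61°.

≈ 4.0°N, 15.6°E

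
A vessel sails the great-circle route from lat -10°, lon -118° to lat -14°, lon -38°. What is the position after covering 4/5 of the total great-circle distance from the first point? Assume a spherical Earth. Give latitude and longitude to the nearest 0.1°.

≈ lat -15.5°, lon -54.1°

Write both endpoints as unit vectors p₁, p₂ with components (cos φ cos λ, cos φ sin λ, sin φ).
The central angle between the endpoints is δ = arccos(p₁·p₂) ≈ 1.361 rad (78.0°).
Interpolate at f = 4/5 with slerp weights a = sin((1−f)δ)/sin δ ≈ 0.275, b = sin(fδ)/sin δ ≈ 0.906.
p = a·p₁ + b·p₂ ≈ (0.566, -0.780, -0.267); φ = arcsin(p_z) ≈ -15.48°, λ = atan2(p_y, p_x) ≈ -54.06°.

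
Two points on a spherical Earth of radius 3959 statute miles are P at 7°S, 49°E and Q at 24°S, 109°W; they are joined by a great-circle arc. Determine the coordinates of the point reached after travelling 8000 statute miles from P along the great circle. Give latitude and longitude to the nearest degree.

From cos δ = sin φ₁ sin φ₂ + cos φ₁ cos φ₂ cos Δλ, the central angle is δ ≈ 2.483 rad (142.3°). The total great-circle distance is δ·R ≈ 2.483 × 3959 ≈ 9832 mi, so the target fraction is f = 8000/9832 ≈ 0.814.
Interpolate at f ≈ 0.814 with slerp weights a = sin((1−f)δ)/sin δ ≈ 0.730, b = sin(fδ)/sin δ ≈ 1.472.
p = a·p₁ + b·p₂ ≈ (0.037, -0.725, -0.688); φ = arcsin(p_z) ≈ -43.45°, λ = atan2(p_y, p_x) ≈ -87.05°.

≈ 43°S, 87°W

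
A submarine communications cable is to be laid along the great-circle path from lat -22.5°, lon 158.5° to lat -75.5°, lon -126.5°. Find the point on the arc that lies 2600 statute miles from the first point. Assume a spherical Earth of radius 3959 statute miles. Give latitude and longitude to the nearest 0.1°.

≈ lat -57.8°, lon 176.4°

Convert each endpoint to a unit vector on the sphere (x = cos φ cos λ, y = cos φ sin λ, z = sin φ).
The central angle between the endpoints is δ = arccos(p₁·p₂) ≈ 1.126 rad (64.5°). The total great-circle distance is δ·R ≈ 1.126 × 3959 ≈ 4457 mi, so the target fraction is f = 2600/4457 ≈ 0.583.
Interpolate at f ≈ 0.583 with slerp weights a = sin((1−f)δ)/sin δ ≈ 0.501, b = sin(fδ)/sin δ ≈ 0.676.
p = a·p₁ + b·p₂ ≈ (-0.531, 0.033, -0.847); φ = arcsin(p_z) ≈ -57.83°, λ = atan2(p_y, p_x) ≈ 176.39°.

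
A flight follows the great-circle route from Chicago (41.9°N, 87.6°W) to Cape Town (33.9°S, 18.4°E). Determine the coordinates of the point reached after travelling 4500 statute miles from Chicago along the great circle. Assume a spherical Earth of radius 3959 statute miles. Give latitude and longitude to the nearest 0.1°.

≈ (4.0°N, 27.8°W)

Convert each endpoint to a unit vector on the sphere (x = cos φ cos λ, y = cos φ sin λ, z = sin φ).
The central angle between the endpoints is δ = arccos(p₁·p₂) ≈ 2.145 rad (122.9°). The total great-circle distance is δ·R ≈ 2.145 × 3959 ≈ 8490 mi, so the target fraction is f = 4500/8490 ≈ 0.530.
Interpolate at f ≈ 0.530 with slerp weights a = sin((1−f)δ)/sin δ ≈ 1.007, b = sin(fδ)/sin δ ≈ 1.080.
p = a·p₁ + b·p₂ ≈ (0.882, -0.466, 0.070); φ = arcsin(p_z) ≈ 4.01°, λ = atan2(p_y, p_x) ≈ -27.84°.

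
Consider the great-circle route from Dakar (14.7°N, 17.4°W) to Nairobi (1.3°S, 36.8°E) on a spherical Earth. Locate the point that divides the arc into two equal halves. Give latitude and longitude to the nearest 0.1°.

≈ 7.5°N, 10.2°E

Convert each endpoint to a unit vector on the sphere (x = cos φ cos λ, y = cos φ sin λ, z = sin φ).
The central angle between the endpoints is δ = arccos(p₁·p₂) ≈ 0.977 rad (56.0°).
Interpolate at f = 1/2 with slerp weights a = sin((1−f)δ)/sin δ ≈ 0.566, b = sin(fδ)/sin δ ≈ 0.566.
p = a·p₁ + b·p₂ ≈ (0.976, 0.175, 0.131); φ = arcsin(p_z) ≈ 7.52°, λ = atan2(p_y, p_x) ≈ 10.18°.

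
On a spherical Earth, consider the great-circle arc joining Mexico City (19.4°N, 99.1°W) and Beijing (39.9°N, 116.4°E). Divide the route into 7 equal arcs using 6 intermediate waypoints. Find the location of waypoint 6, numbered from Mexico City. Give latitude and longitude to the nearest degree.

Write both endpoints as unit vectors p₁, p₂ with components (cos φ cos λ, cos φ sin λ, sin φ).
The central angle between the endpoints is δ = arccos(p₁·p₂) ≈ 1.956 rad (112.1°).
Interpolate at f = 6/7 with slerp weights a = sin((1−f)δ)/sin δ ≈ 0.298, b = sin(fδ)/sin δ ≈ 1.073.
p = a·p₁ + b·p₂ ≈ (-0.410, 0.460, 0.787); φ = arcsin(p_z) ≈ 51.93°, λ = atan2(p_y, p_x) ≈ 131.73°.

≈ (52°N, 132°E)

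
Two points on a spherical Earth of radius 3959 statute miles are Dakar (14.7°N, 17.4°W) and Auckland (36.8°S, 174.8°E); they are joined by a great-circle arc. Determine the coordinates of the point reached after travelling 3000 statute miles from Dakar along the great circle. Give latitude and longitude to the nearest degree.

≈ (25°S, 35°W)

From cos δ = sin φ₁ sin φ₂ + cos φ₁ cos φ₂ cos Δλ, the central angle is δ ≈ 2.712 rad (155.4°). The total great-circle distance is δ·R ≈ 2.712 × 3959 ≈ 10736 mi, so the target fraction is f = 3000/10736 ≈ 0.279.
Interpolate at f ≈ 0.279 with slerp weights a = sin((1−f)δ)/sin δ ≈ 2.226, b = sin(fδ)/sin δ ≈ 1.649.
p = a·p₁ + b·p₂ ≈ (0.739, -0.524, -0.423); φ = arcsin(p_z) ≈ -25.04°, λ = atan2(p_y, p_x) ≈ -35.34°.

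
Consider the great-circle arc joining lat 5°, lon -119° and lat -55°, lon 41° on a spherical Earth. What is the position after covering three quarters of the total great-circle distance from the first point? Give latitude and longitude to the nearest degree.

Write both endpoints as unit vectors p₁, p₂ with components (cos φ cos λ, cos φ sin λ, sin φ).
The central angle between the endpoints is δ = arccos(p₁·p₂) ≈ 2.225 rad (127.5°).
Interpolate at f = 3/4 with slerp weights a = sin((1−f)δ)/sin δ ≈ 0.665, b = sin(fδ)/sin δ ≈ 1.254.
p = a·p₁ + b·p₂ ≈ (0.222, -0.108, -0.969); φ = arcsin(p_z) ≈ -75.74°, λ = atan2(p_y, p_x) ≈ -25.93°.

≈ lat -76°, lon -26°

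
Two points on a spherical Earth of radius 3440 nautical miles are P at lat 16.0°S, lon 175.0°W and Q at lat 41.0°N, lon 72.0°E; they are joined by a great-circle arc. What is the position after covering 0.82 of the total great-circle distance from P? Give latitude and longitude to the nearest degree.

≈ lat 39°N, lon 99°E

Write both endpoints as unit vectors p₁, p₂ with components (cos φ cos λ, cos φ sin λ, sin φ).
The central angle between the endpoints is δ = arccos(p₁·p₂) ≈ 2.054 rad (117.7°).
Interpolate at f = 0.82 with slerp weights a = sin((1−f)δ)/sin δ ≈ 0.408, b = sin(fδ)/sin δ ≈ 1.122.
p = a·p₁ + b·p₂ ≈ (-0.129, 0.771, 0.624); φ = arcsin(p_z) ≈ 38.58°, λ = atan2(p_y, p_x) ≈ 99.50°.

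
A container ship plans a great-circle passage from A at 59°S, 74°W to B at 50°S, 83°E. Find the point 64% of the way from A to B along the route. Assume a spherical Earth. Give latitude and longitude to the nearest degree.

The haversine formula gives a central angle δ ≈ 1.211 rad (69.4°) between the endpoints.
Interpolate at f = 0.64 with slerp weights a = sin((1−f)δ)/sin δ ≈ 0.451, b = sin(fδ)/sin δ ≈ 0.748.
p = a·p₁ + b·p₂ ≈ (0.123, 0.254, -0.960); φ = arcsin(p_z) ≈ -73.64°, λ = atan2(p_y, p_x) ≈ 64.20°.

≈ 74°S, 64°E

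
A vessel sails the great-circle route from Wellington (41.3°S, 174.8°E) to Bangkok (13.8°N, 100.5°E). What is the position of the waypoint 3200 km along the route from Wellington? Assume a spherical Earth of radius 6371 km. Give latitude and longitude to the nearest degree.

Convert each endpoint to a unit vector on the sphere (x = cos φ cos λ, y = cos φ sin λ, z = sin φ).
The central angle between the endpoints is δ = arccos(p₁·p₂) ≈ 1.531 rad (87.7°). The total great-circle distance is δ·R ≈ 1.531 × 6371 ≈ 9753 km, so the target fraction is f = 3200/9753 ≈ 0.328.
Interpolate at f ≈ 0.328 with slerp weights a = sin((1−f)δ)/sin δ ≈ 0.857, b = sin(fδ)/sin δ ≈ 0.482.
p = a·p₁ + b·p₂ ≈ (-0.727, 0.518, -0.451); φ = arcsin(p_z) ≈ -26.80°, λ = atan2(p_y, p_x) ≈ 144.49°.

≈ 27°S, 144°E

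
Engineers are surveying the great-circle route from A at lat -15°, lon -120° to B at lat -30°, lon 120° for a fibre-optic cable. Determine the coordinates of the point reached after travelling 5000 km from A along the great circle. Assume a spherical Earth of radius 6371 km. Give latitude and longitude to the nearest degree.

≈ lat -37°, lon -164°

Convert each endpoint to a unit vector on the sphere (x = cos φ cos λ, y = cos φ sin λ, z = sin φ).
The central angle between the endpoints is δ = arccos(p₁·p₂) ≈ 1.864 rad (106.8°). The total great-circle distance is δ·R ≈ 1.864 × 6371 ≈ 11874 km, so the target fraction is f = 5000/11874 ≈ 0.421.
Interpolate at f ≈ 0.421 with slerp weights a = sin((1−f)δ)/sin δ ≈ 0.921, b = sin(fδ)/sin δ ≈ 0.738.
p = a·p₁ + b·p₂ ≈ (-0.764, -0.217, -0.607); φ = arcsin(p_z) ≈ -37.40°, λ = atan2(p_y, p_x) ≈ -164.18°.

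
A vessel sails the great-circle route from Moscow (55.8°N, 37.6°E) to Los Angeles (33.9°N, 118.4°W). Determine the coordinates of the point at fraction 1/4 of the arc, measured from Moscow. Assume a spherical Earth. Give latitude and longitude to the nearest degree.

≈ 75°N, 9°E

Convert each endpoint to a unit vector on the sphere (x = cos φ cos λ, y = cos φ sin λ, z = sin φ).
The central angle between the endpoints is δ = arccos(p₁·p₂) ≈ 1.536 rad (88.0°).
Interpolate at f = 1/4 with slerp weights a = sin((1−f)δ)/sin δ ≈ 0.914, b = sin(fδ)/sin δ ≈ 0.375.
p = a·p₁ + b·p₂ ≈ (0.259, 0.040, 0.965); φ = arcsin(p_z) ≈ 74.80°, λ = atan2(p_y, p_x) ≈ 8.74°.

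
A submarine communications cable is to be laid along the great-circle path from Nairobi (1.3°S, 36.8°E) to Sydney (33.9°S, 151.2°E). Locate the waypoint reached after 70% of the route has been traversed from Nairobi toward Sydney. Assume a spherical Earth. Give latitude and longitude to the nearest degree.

Write both endpoints as unit vectors p₁, p₂ with components (cos φ cos λ, cos φ sin λ, sin φ).
The central angle between the endpoints is δ = arccos(p₁·p₂) ≈ 1.907 rad (109.3°).
Interpolate at f = 0.70 with slerp weights a = sin((1−f)δ)/sin δ ≈ 0.574, b = sin(fδ)/sin δ ≈ 1.030.
p = a·p₁ + b·p₂ ≈ (-0.290, 0.755, -0.588); φ = arcsin(p_z) ≈ -35.98°, λ = atan2(p_y, p_x) ≈ 111.00°.

≈ 36°S, 111°E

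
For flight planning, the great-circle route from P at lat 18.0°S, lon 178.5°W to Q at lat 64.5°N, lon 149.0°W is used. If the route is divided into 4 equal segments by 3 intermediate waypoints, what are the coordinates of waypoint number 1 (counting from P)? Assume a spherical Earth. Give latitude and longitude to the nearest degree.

≈ lat 3°N, lon 174°W

Convert each endpoint to a unit vector on the sphere (x = cos φ cos λ, y = cos φ sin λ, z = sin φ).
The central angle between the endpoints is δ = arccos(p₁·p₂) ≈ 1.493 rad (85.6°).
Interpolate at f = 1/4 with slerp weights a = sin((1−f)δ)/sin δ ≈ 0.903, b = sin(fδ)/sin δ ≈ 0.366.
p = a·p₁ + b·p₂ ≈ (-0.993, -0.104, 0.051); φ = arcsin(p_z) ≈ 2.93°, λ = atan2(p_y, p_x) ≈ -174.05°.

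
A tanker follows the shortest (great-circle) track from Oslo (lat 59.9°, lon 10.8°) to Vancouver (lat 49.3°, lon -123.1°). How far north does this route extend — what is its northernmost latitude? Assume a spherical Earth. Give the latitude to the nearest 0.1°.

≈ 74.9°

The great circle lies in the plane with unit normal n̂ = (p₁ × p₂)/|p₁ × p₂|.
Here n̂_z ≈ -0.261; the vertex latitude is φ_max = arccos|n̂_z| ≈ 74.9°.
Check via Clairaut: cos φ_max = |cos φ₁| · sin C = cos(59.9°)·sin(31.3°) ≈ 0.261, again giving ≈ 74.9°.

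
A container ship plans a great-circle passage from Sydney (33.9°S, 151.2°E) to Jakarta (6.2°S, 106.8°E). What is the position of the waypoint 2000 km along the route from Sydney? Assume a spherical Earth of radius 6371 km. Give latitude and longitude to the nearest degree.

Write both endpoints as unit vectors p₁, p₂ with components (cos φ cos λ, cos φ sin λ, sin φ).
The central angle between the endpoints is δ = arccos(p₁·p₂) ≈ 0.863 rad (49.5°). The total great-circle distance is δ·R ≈ 0.863 × 6371 ≈ 5501 km, so the target fraction is f = 2000/5501 ≈ 0.364.
Interpolate at f ≈ 0.364 with slerp weights a = sin((1−f)δ)/sin δ ≈ 0.687, b = sin(fδ)/sin δ ≈ 0.406.
p = a·p₁ + b·p₂ ≈ (-0.617, 0.661, -0.427); φ = arcsin(p_z) ≈ -25.29°, λ = atan2(p_y, p_x) ≈ 132.99°.

≈ 25°S, 133°E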